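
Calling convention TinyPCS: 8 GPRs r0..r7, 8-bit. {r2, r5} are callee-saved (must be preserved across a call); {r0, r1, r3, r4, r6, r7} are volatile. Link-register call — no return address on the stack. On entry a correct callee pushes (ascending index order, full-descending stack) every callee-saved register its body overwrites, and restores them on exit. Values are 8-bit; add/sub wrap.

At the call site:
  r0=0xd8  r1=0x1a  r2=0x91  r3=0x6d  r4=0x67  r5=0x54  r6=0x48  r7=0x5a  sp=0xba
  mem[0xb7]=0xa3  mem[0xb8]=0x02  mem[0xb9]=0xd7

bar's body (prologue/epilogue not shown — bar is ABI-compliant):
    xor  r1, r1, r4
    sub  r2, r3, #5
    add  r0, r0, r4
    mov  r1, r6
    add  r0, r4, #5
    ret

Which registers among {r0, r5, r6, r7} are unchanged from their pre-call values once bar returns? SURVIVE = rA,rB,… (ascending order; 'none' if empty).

prologue: push r2 → mem[0xb9]=0x91, sp=0xb9
body[0] xor  r1, r1, r4 → r1=0x7d
body[1] sub  r2, r3, #5 → r2=0x68
body[2] add  r0, r0, r4 → r0=0x3f
body[3] mov  r1, r6 → r1=0x48
body[4] add  r0, r4, #5 → r0=0x6c
epilogue: pop r2=0x91, sp=0xba
r0: caller-saved, written=True
r5: callee-saved, written=False
r6: caller-saved, written=False
r7: caller-saved, written=False

SURVIVE = r5,r6,r7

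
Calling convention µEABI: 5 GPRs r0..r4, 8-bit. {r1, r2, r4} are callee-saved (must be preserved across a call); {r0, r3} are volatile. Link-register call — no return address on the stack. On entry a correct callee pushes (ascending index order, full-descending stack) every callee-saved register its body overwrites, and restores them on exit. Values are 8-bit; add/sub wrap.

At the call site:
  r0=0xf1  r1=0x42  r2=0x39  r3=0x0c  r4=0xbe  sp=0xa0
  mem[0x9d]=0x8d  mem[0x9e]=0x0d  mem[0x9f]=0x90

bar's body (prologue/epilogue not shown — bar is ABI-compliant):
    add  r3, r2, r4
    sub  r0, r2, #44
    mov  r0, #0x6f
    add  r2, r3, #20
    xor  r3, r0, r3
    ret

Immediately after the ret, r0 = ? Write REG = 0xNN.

REG = 0x6f

prologue: push r2 → mem[0x9f]=0x39, sp=0x9f
body[0] add  r3, r2, r4 → r3=0xf7
body[1] sub  r0, r2, #44 → r0=0x0d
body[2] mov  r0, #0x6f → r0=0x6f
body[3] add  r2, r3, #20 → r2=0x0b
body[4] xor  r3, r0, r3 → r3=0x98
epilogue: pop r2=0x39, sp=0xa0
r0 is caller-saved → body value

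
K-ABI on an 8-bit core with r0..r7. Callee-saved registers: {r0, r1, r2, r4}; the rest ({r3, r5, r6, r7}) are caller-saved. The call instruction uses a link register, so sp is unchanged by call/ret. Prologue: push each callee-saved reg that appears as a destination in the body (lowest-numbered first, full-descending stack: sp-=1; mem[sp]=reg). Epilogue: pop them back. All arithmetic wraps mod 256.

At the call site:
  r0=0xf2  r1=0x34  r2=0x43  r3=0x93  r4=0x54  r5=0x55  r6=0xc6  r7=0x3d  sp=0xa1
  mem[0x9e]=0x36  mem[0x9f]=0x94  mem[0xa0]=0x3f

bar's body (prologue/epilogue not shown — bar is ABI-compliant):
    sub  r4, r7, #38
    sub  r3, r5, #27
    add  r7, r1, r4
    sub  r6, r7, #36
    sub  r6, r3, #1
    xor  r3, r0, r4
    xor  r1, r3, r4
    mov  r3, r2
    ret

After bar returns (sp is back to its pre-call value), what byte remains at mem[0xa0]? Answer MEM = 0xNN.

MEM = 0x34

prologue: push r1 → mem[0xa0]=0x34, sp=0xa0
prologue: push r4 → mem[0x9f]=0x54, sp=0x9f
body[0] sub  r4, r7, #38 → r4=0x17
body[1] sub  r3, r5, #27 → r3=0x3a
body[2] add  r7, r1, r4 → r7=0x4b
body[3] sub  r6, r7, #36 → r6=0x27
body[4] sub  r6, r3, #1 → r6=0x39
body[5] xor  r3, r0, r4 → r3=0xe5
body[6] xor  r1, r3, r4 → r1=0xf2
body[7] mov  r3, r2 → r3=0x43
epilogue: pop r4=0x54, sp=0xa0
epilogue: pop r1=0x34, sp=0xa1
prologue pushed ['r1', 'r4'] at ['0xa0', '0x9f']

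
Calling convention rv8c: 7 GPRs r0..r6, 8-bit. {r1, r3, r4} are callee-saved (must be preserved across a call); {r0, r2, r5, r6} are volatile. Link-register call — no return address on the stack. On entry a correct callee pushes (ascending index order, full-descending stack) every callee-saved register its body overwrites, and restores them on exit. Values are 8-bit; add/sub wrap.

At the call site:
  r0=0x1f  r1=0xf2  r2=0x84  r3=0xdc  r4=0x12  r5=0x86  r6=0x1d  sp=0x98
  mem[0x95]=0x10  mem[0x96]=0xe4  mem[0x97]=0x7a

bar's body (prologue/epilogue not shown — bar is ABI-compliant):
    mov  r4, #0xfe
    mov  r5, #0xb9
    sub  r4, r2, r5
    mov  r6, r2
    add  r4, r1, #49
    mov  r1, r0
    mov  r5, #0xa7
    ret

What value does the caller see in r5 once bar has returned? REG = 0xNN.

prologue: push r1 -> mem[0x97]=0xf2, sp=0x97
prologue: push r4 -> mem[0x96]=0x12, sp=0x96
body[0] mov  r4, #0xfe -> r4=0xfe
body[1] mov  r5, #0xb9 -> r5=0xb9
body[2] sub  r4, r2, r5 -> r4=0xcb
body[3] mov  r6, r2 -> r6=0x84
body[4] add  r4, r1, #49 -> r4=0x23
body[5] mov  r1, r0 -> r1=0x1f
body[6] mov  r5, #0xa7 -> r5=0xa7
epilogue: pop r4=0x12, sp=0x97
epilogue: pop r1=0xf2, sp=0x98
r5 is caller-saved -> body value

REG = 0xa7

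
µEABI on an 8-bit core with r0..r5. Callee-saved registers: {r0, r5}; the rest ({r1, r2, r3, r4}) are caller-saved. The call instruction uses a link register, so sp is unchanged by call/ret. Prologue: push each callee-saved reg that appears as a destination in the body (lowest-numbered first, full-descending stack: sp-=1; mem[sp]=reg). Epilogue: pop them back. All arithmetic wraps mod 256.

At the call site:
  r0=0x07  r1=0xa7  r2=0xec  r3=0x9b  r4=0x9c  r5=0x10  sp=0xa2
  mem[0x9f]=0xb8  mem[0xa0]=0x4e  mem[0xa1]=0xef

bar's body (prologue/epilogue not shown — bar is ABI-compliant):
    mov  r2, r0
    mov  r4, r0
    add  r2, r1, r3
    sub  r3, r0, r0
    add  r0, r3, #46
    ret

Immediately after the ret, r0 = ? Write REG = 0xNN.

REG = 0x07

prologue: push r0 → mem[0xa1]=0x07, sp=0xa1
body[0] mov  r2, r0 → r2=0x07
body[1] mov  r4, r0 → r4=0x07
body[2] add  r2, r1, r3 → r2=0x42
body[3] sub  r3, r0, r0 → r3=0x00
body[4] add  r0, r3, #46 → r0=0x2e
epilogue: pop r0=0x07, sp=0xa2
r0 is callee-saved → restored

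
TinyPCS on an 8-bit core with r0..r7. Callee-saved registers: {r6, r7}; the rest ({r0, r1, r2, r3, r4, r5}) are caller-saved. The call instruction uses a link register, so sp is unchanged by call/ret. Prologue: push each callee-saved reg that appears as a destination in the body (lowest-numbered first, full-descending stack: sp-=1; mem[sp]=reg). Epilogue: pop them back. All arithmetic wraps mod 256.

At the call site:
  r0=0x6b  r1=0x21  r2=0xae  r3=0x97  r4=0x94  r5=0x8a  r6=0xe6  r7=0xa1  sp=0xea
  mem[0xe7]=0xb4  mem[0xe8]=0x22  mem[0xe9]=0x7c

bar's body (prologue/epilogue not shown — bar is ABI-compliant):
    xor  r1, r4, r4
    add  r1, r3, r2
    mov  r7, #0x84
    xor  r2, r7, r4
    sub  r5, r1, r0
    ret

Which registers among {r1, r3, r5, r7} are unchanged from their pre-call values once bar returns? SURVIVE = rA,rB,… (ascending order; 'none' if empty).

prologue: push r7 -> mem[0xe9]=0xa1, sp=0xe9
body[0] xor  r1, r4, r4 -> r1=0x00
body[1] add  r1, r3, r2 -> r1=0x45
body[2] mov  r7, #0x84 -> r7=0x84
body[3] xor  r2, r7, r4 -> r2=0x10
body[4] sub  r5, r1, r0 -> r5=0xda
epilogue: pop r7=0xa1, sp=0xea
r1: caller-saved, written=True
r3: caller-saved, written=False
r5: caller-saved, written=True
r7: callee-saved, written=True

SURVIVE = r3,r7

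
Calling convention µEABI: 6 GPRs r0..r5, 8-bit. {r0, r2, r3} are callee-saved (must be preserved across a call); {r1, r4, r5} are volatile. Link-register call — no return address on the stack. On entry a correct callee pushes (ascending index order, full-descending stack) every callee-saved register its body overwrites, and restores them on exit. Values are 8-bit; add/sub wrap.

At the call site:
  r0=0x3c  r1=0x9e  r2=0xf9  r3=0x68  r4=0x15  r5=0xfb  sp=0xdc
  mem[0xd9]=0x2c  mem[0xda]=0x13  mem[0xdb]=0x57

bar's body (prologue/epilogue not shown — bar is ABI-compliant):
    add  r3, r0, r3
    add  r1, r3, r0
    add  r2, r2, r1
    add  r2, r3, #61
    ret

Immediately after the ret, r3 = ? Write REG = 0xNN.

prologue: push r2 -> mem[0xdb]=0xf9, sp=0xdb
prologue: push r3 -> mem[0xda]=0x68, sp=0xda
body[0] add  r3, r0, r3 -> r3=0xa4
body[1] add  r1, r3, r0 -> r1=0xe0
body[2] add  r2, r2, r1 -> r2=0xd9
body[3] add  r2, r3, #61 -> r2=0xe1
epilogue: pop r3=0x68, sp=0xdb
epilogue: pop r2=0xf9, sp=0xdc
r3 is callee-saved -> restored

REG = 0x68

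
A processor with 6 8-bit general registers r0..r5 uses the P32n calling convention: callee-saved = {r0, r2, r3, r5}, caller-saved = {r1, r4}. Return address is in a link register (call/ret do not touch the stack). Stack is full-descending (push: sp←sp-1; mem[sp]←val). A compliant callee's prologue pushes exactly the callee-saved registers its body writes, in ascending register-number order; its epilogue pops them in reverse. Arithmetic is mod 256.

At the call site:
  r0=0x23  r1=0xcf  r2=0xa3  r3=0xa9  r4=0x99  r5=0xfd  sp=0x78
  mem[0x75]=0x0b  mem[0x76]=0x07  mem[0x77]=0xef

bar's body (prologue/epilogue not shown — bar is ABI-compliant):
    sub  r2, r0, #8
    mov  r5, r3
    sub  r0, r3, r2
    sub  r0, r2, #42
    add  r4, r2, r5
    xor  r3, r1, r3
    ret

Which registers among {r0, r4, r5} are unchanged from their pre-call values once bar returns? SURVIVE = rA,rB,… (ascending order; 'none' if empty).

prologue: push r0 → mem[0x77]=0x23, sp=0x77
prologue: push r2 → mem[0x76]=0xa3, sp=0x76
prologue: push r3 → mem[0x75]=0xa9, sp=0x75
prologue: push r5 → mem[0x74]=0xfd, sp=0x74
body[0] sub  r2, r0, #8 → r2=0x1b
body[1] mov  r5, r3 → r5=0xa9
body[2] sub  r0, r3, r2 → r0=0x8e
body[3] sub  r0, r2, #42 → r0=0xf1
body[4] add  r4, r2, r5 → r4=0xc4
body[5] xor  r3, r1, r3 → r3=0x66
epilogue: pop r5=0xfd, sp=0x75
epilogue: pop r3=0xa9, sp=0x76
epilogue: pop r2=0xa3, sp=0x77
epilogue: pop r0=0x23, sp=0x78
r0: callee-saved, written=True
r4: caller-saved, written=True
r5: callee-saved, written=True

SURVIVE = r0,r5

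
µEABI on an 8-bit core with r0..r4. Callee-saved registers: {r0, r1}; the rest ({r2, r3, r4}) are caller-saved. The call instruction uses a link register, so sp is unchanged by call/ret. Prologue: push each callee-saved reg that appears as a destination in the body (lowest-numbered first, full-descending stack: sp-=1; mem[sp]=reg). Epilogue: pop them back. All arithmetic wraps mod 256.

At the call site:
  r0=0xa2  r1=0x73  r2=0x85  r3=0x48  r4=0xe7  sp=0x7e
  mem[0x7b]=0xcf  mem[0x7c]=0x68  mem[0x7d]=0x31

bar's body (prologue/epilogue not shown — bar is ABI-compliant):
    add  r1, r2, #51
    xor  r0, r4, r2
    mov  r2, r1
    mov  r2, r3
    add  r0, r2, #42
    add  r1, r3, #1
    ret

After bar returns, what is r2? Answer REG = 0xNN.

REG = 0x48

prologue: push r0 → mem[0x7d]=0xa2, sp=0x7d
prologue: push r1 → mem[0x7c]=0x73, sp=0x7c
body[0] add  r1, r2, #51 → r1=0xb8
body[1] xor  r0, r4, r2 → r0=0x62
body[2] mov  r2, r1 → r2=0xb8
body[3] mov  r2, r3 → r2=0x48
body[4] add  r0, r2, #42 → r0=0x72
body[5] add  r1, r3, #1 → r1=0x49
epilogue: pop r1=0x73, sp=0x7d
epilogue: pop r0=0xa2, sp=0x7e
r2 is caller-saved → body value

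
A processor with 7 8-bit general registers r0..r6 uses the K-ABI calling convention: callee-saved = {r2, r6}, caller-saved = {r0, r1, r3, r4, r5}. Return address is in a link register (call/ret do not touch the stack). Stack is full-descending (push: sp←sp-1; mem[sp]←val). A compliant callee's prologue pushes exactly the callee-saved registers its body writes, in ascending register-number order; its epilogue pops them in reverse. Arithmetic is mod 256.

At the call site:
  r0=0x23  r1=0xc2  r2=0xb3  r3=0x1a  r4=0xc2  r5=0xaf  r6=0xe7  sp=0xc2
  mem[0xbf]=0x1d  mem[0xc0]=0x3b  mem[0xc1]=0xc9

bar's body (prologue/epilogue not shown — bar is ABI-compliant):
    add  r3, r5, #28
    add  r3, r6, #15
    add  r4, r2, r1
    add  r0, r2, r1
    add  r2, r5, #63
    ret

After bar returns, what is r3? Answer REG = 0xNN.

REG = 0xf6

prologue: push r2 -> mem[0xc1]=0xb3, sp=0xc1
body[0] add  r3, r5, #28 -> r3=0xcb
body[1] add  r3, r6, #15 -> r3=0xf6
body[2] add  r4, r2, r1 -> r4=0x75
body[3] add  r0, r2, r1 -> r0=0x75
body[4] add  r2, r5, #63 -> r2=0xee
epilogue: pop r2=0xb3, sp=0xc2
r3 is caller-saved -> body value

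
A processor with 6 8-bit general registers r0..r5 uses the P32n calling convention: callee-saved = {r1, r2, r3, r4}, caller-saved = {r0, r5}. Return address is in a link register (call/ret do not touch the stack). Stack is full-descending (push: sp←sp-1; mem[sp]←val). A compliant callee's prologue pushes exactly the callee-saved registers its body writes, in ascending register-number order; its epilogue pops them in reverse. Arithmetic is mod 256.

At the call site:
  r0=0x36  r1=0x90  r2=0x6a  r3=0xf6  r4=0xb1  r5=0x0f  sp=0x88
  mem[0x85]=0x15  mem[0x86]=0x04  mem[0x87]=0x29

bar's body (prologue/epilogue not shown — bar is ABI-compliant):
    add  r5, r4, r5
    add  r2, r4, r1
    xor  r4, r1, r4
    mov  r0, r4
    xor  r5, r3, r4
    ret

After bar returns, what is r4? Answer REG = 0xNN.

REG = 0xb1

prologue: push r2 → mem[0x87]=0x6a, sp=0x87
prologue: push r4 → mem[0x86]=0xb1, sp=0x86
body[0] add  r5, r4, r5 → r5=0xc0
body[1] add  r2, r4, r1 → r2=0x41
body[2] xor  r4, r1, r4 → r4=0x21
body[3] mov  r0, r4 → r0=0x21
body[4] xor  r5, r3, r4 → r5=0xd7
epilogue: pop r4=0xb1, sp=0x87
epilogue: pop r2=0x6a, sp=0x88
r4 is callee-saved → restored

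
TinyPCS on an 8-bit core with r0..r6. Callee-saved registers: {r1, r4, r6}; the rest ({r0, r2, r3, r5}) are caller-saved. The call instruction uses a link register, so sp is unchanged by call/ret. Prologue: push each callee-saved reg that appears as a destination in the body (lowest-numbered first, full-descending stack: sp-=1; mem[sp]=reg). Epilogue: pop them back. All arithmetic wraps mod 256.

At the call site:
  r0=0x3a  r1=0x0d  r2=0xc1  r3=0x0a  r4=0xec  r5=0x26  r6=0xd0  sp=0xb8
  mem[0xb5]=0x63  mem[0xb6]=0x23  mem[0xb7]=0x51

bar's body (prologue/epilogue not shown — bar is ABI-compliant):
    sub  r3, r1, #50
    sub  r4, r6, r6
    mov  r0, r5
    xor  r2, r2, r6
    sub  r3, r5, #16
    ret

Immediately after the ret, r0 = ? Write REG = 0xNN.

prologue: push r4 -> mem[0xb7]=0xec, sp=0xb7
body[0] sub  r3, r1, #50 -> r3=0xdb
body[1] sub  r4, r6, r6 -> r4=0x00
body[2] mov  r0, r5 -> r0=0x26
body[3] xor  r2, r2, r6 -> r2=0x11
body[4] sub  r3, r5, #16 -> r3=0x16
epilogue: pop r4=0xec, sp=0xb8
r0 is caller-saved -> body value

REG = 0x26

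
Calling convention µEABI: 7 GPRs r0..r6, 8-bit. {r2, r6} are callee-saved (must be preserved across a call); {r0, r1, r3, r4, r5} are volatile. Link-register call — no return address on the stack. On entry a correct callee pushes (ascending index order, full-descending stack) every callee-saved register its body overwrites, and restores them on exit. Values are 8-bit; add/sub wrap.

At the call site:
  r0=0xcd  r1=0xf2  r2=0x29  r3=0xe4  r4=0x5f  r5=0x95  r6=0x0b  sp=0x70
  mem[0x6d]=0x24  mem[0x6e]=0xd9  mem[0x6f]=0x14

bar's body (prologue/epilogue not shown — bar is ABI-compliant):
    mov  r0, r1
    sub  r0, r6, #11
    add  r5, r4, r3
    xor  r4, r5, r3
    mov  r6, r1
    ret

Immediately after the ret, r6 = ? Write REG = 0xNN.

REG = 0x0b

prologue: push r6 -> mem[0x6f]=0x0b, sp=0x6f
body[0] mov  r0, r1 -> r0=0xf2
body[1] sub  r0, r6, #11 -> r0=0x00
body[2] add  r5, r4, r3 -> r5=0x43
body[3] xor  r4, r5, r3 -> r4=0xa7
body[4] mov  r6, r1 -> r6=0xf2
epilogue: pop r6=0x0b, sp=0x70
r6 is callee-saved -> restored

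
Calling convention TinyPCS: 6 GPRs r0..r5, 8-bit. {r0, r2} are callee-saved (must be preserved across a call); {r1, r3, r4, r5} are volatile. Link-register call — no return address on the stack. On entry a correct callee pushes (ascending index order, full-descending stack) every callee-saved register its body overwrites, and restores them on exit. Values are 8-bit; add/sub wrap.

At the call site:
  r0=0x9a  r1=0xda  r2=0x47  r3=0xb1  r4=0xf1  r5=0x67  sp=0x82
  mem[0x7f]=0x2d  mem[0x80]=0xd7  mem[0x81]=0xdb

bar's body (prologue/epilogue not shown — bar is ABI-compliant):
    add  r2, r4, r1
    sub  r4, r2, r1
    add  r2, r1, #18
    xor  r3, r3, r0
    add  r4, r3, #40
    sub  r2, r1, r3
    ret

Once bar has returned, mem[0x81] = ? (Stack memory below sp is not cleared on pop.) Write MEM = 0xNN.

prologue: push r2 -> mem[0x81]=0x47, sp=0x81
body[0] add  r2, r4, r1 -> r2=0xcb
body[1] sub  r4, r2, r1 -> r4=0xf1
body[2] add  r2, r1, #18 -> r2=0xec
body[3] xor  r3, r3, r0 -> r3=0x2b
body[4] add  r4, r3, #40 -> r4=0x53
body[5] sub  r2, r1, r3 -> r2=0xaf
epilogue: pop r2=0x47, sp=0x82
prologue pushed ['r2'] at ['0x81']

MEM = 0x47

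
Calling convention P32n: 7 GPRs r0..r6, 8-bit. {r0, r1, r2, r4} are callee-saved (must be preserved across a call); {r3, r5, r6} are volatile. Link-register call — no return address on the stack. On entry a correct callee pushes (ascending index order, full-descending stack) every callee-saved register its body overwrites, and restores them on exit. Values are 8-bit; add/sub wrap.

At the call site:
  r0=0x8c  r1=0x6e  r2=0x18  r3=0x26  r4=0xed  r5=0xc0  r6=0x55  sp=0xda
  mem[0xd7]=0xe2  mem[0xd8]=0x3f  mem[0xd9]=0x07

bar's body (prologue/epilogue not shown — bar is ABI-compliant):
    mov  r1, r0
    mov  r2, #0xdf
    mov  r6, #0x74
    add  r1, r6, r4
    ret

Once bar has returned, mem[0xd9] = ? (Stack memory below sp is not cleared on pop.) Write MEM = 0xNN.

MEM = 0x6e

prologue: push r1 → mem[0xd9]=0x6e, sp=0xd9
prologue: push r2 → mem[0xd8]=0x18, sp=0xd8
body[0] mov  r1, r0 → r1=0x8c
body[1] mov  r2, #0xdf → r2=0xdf
body[2] mov  r6, #0x74 → r6=0x74
body[3] add  r1, r6, r4 → r1=0x61
epilogue: pop r2=0x18, sp=0xd9
epilogue: pop r1=0x6e, sp=0xda
prologue pushed ['r1', 'r2'] at ['0xd9', '0xd8']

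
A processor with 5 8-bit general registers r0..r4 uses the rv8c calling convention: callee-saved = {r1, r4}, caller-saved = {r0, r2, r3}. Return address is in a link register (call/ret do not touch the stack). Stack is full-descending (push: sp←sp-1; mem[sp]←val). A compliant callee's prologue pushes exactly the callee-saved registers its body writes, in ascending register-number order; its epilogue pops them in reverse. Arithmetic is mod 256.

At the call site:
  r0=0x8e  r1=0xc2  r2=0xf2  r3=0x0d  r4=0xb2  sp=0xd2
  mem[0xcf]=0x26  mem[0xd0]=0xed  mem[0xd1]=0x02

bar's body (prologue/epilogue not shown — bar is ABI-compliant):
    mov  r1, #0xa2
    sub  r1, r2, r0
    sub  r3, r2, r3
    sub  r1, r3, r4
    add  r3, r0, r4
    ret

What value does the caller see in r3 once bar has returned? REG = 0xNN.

REG = 0x40

prologue: push r1 -> mem[0xd1]=0xc2, sp=0xd1
body[0] mov  r1, #0xa2 -> r1=0xa2
body[1] sub  r1, r2, r0 -> r1=0x64
body[2] sub  r3, r2, r3 -> r3=0xe5
body[3] sub  r1, r3, r4 -> r1=0x33
body[4] add  r3, r0, r4 -> r3=0x40
epilogue: pop r1=0xc2, sp=0xd2
r3 is caller-saved -> body value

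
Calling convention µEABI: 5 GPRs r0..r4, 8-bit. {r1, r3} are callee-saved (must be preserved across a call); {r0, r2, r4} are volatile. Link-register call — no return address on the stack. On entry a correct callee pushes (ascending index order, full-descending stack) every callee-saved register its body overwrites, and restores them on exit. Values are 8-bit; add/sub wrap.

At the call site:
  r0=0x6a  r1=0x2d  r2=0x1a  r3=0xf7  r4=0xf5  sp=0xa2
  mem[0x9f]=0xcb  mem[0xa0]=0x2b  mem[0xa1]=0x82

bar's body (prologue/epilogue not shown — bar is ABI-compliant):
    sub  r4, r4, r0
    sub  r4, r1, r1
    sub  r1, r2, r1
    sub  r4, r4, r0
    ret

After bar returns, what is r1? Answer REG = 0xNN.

REG = 0x2d

prologue: push r1 -> mem[0xa1]=0x2d, sp=0xa1
body[0] sub  r4, r4, r0 -> r4=0x8b
body[1] sub  r4, r1, r1 -> r4=0x00
body[2] sub  r1, r2, r1 -> r1=0xed
body[3] sub  r4, r4, r0 -> r4=0x96
epilogue: pop r1=0x2d, sp=0xa2
r1 is callee-saved -> restored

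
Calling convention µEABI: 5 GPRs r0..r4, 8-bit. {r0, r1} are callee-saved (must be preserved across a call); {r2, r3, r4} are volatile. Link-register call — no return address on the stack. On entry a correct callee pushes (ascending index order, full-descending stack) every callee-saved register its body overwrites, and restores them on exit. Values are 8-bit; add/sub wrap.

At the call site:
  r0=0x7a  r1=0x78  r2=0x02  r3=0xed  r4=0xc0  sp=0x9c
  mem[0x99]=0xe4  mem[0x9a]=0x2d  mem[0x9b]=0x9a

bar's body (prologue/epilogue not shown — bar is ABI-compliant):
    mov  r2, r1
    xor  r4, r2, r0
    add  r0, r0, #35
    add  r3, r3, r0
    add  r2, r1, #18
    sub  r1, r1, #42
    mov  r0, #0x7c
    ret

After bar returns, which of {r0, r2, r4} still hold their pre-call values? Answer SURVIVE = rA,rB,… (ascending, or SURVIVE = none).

SURVIVE = r0

prologue: push r0 -> mem[0x9b]=0x7a, sp=0x9b
prologue: push r1 -> mem[0x9a]=0x78, sp=0x9a
body[0] mov  r2, r1 -> r2=0x78
body[1] xor  r4, r2, r0 -> r4=0x02
body[2] add  r0, r0, #35 -> r0=0x9d
body[3] add  r3, r3, r0 -> r3=0x8a
body[4] add  r2, r1, #18 -> r2=0x8a
body[5] sub  r1, r1, #42 -> r1=0x4e
body[6] mov  r0, #0x7c -> r0=0x7c
epilogue: pop r1=0x78, sp=0x9b
epilogue: pop r0=0x7a, sp=0x9c
r0: callee-saved, written=True
r2: caller-saved, written=True
r4: caller-saved, written=True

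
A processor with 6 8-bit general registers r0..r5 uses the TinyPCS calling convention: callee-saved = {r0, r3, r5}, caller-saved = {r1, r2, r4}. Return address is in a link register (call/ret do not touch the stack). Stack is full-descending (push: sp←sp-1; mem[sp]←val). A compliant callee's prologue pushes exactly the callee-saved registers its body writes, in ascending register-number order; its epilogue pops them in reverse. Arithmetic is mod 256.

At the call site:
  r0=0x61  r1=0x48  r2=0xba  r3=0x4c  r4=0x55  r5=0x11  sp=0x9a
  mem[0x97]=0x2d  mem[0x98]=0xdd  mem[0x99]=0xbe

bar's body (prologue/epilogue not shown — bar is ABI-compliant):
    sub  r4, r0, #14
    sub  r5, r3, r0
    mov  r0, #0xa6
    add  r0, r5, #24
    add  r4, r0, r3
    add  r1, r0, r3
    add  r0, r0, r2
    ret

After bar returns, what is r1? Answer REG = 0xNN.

prologue: push r0 -> mem[0x99]=0x61, sp=0x99
prologue: push r5 -> mem[0x98]=0x11, sp=0x98
body[0] sub  r4, r0, #14 -> r4=0x53
body[1] sub  r5, r3, r0 -> r5=0xeb
body[2] mov  r0, #0xa6 -> r0=0xa6
body[3] add  r0, r5, #24 -> r0=0x03
body[4] add  r4, r0, r3 -> r4=0x4f
body[5] add  r1, r0, r3 -> r1=0x4f
body[6] add  r0, r0, r2 -> r0=0xbd
epilogue: pop r5=0x11, sp=0x99
epilogue: pop r0=0x61, sp=0x9a
r1 is caller-saved -> body value

REG = 0x4f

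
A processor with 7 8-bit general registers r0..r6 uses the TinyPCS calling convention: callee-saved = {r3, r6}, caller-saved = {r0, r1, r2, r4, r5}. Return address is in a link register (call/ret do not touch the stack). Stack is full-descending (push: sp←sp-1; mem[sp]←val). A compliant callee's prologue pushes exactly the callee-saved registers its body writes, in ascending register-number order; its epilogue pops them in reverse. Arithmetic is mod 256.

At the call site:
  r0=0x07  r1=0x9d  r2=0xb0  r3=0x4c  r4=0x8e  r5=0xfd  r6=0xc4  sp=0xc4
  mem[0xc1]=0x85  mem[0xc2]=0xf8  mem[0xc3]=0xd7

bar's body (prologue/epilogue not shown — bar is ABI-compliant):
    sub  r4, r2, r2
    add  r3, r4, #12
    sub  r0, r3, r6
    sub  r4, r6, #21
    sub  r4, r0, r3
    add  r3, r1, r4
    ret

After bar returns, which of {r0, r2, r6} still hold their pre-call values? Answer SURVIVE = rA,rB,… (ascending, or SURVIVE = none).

prologue: push r3 -> mem[0xc3]=0x4c, sp=0xc3
body[0] sub  r4, r2, r2 -> r4=0x00
body[1] add  r3, r4, #12 -> r3=0x0c
body[2] sub  r0, r3, r6 -> r0=0x48
body[3] sub  r4, r6, #21 -> r4=0xaf
body[4] sub  r4, r0, r3 -> r4=0x3c
body[5] add  r3, r1, r4 -> r3=0xd9
epilogue: pop r3=0x4c, sp=0xc4
r0: caller-saved, written=True
r2: caller-saved, written=False
r6: callee-saved, written=False

SURVIVE = r2,r6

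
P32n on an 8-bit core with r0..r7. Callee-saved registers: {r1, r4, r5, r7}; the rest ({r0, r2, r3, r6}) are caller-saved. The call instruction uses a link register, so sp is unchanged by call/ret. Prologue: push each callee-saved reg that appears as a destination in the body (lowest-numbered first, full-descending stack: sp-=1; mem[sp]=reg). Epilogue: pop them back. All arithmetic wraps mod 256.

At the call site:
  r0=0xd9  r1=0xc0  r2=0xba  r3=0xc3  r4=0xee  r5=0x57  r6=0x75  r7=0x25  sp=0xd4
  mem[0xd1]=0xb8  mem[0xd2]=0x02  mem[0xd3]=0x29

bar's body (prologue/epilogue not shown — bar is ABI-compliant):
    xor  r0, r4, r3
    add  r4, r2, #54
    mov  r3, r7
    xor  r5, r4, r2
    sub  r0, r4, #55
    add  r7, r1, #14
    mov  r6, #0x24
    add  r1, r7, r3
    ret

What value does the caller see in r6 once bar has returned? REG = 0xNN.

REG = 0x24

prologue: push r1 -> mem[0xd3]=0xc0, sp=0xd3
prologue: push r4 -> mem[0xd2]=0xee, sp=0xd2
prologue: push r5 -> mem[0xd1]=0x57, sp=0xd1
prologue: push r7 -> mem[0xd0]=0x25, sp=0xd0
body[0] xor  r0, r4, r3 -> r0=0x2d
body[1] add  r4, r2, #54 -> r4=0xf0
body[2] mov  r3, r7 -> r3=0x25
body[3] xor  r5, r4, r2 -> r5=0x4a
body[4] sub  r0, r4, #55 -> r0=0xb9
body[5] add  r7, r1, #14 -> r7=0xce
body[6] mov  r6, #0x24 -> r6=0x24
body[7] add  r1, r7, r3 -> r1=0xf3
epilogue: pop r7=0x25, sp=0xd1
epilogue: pop r5=0x57, sp=0xd2
epilogue: pop r4=0xee, sp=0xd3
epilogue: pop r1=0xc0, sp=0xd4
r6 is caller-saved -> body value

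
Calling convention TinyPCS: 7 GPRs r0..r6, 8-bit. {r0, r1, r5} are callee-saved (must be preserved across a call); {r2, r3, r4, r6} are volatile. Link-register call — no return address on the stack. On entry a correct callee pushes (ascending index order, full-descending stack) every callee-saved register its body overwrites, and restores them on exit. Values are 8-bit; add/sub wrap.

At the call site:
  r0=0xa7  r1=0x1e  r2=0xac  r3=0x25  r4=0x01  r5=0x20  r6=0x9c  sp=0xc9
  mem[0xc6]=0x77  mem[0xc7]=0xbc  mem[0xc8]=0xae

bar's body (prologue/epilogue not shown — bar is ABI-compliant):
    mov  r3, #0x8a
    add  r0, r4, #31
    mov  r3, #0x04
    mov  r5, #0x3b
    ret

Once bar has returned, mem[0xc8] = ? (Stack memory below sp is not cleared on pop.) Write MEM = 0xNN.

prologue: push r0 -> mem[0xc8]=0xa7, sp=0xc8
prologue: push r5 -> mem[0xc7]=0x20, sp=0xc7
body[0] mov  r3, #0x8a -> r3=0x8a
body[1] add  r0, r4, #31 -> r0=0x20
body[2] mov  r3, #0x04 -> r3=0x04
body[3] mov  r5, #0x3b -> r5=0x3b
epilogue: pop r5=0x20, sp=0xc8
epilogue: pop r0=0xa7, sp=0xc9
prologue pushed ['r0', 'r5'] at ['0xc8', '0xc7']

MEM = 0xa7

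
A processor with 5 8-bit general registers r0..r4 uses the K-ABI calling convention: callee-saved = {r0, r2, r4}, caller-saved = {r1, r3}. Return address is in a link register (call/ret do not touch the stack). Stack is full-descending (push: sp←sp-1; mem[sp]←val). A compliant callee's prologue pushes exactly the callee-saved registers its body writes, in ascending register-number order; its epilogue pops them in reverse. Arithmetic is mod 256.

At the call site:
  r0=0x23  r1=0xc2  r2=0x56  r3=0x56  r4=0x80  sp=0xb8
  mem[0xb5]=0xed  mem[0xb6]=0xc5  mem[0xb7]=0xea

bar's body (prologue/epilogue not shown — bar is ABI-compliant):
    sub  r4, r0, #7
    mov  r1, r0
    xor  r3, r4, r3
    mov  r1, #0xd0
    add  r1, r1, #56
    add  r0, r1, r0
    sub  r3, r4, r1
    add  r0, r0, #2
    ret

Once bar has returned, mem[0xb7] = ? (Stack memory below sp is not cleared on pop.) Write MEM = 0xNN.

MEM = 0x23

prologue: push r0 -> mem[0xb7]=0x23, sp=0xb7
prologue: push r4 -> mem[0xb6]=0x80, sp=0xb6
body[0] sub  r4, r0, #7 -> r4=0x1c
body[1] mov  r1, r0 -> r1=0x23
body[2] xor  r3, r4, r3 -> r3=0x4a
body[3] mov  r1, #0xd0 -> r1=0xd0
body[4] add  r1, r1, #56 -> r1=0x08
body[5] add  r0, r1, r0 -> r0=0x2b
body[6] sub  r3, r4, r1 -> r3=0x14
body[7] add  r0, r0, #2 -> r0=0x2d
epilogue: pop r4=0x80, sp=0xb7
epilogue: pop r0=0x23, sp=0xb8
prologue pushed ['r0', 'r4'] at ['0xb7', '0xb6']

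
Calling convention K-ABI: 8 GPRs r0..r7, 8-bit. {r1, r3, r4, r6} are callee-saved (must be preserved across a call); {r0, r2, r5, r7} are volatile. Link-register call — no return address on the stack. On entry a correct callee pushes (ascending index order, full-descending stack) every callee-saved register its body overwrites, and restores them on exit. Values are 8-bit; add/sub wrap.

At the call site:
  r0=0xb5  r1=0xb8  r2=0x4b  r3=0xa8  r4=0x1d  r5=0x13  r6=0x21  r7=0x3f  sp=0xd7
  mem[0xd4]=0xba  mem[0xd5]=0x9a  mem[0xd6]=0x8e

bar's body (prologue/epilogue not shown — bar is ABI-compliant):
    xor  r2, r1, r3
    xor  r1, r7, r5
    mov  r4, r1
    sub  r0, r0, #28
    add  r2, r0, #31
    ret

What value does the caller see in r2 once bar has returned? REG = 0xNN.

REG = 0xb8

prologue: push r1 → mem[0xd6]=0xb8, sp=0xd6
prologue: push r4 → mem[0xd5]=0x1d, sp=0xd5
body[0] xor  r2, r1, r3 → r2=0x10
body[1] xor  r1, r7, r5 → r1=0x2c
body[2] mov  r4, r1 → r4=0x2c
body[3] sub  r0, r0, #28 → r0=0x99
body[4] add  r2, r0, #31 → r2=0xb8
epilogue: pop r4=0x1d, sp=0xd6
epilogue: pop r1=0xb8, sp=0xd7
r2 is caller-saved → body value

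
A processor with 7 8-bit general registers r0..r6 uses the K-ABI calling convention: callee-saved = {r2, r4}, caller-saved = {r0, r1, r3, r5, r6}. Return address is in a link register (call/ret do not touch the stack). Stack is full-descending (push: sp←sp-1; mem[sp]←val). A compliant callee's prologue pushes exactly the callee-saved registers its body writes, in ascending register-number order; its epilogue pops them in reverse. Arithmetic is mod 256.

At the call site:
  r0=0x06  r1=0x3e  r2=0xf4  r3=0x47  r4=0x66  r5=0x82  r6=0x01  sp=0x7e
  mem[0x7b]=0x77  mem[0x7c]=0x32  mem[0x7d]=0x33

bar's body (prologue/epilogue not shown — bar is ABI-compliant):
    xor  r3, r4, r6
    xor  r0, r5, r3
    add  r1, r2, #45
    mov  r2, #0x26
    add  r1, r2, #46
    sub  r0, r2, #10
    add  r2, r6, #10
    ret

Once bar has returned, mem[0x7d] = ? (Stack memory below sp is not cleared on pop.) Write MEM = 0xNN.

MEM = 0xf4

prologue: push r2 -> mem[0x7d]=0xf4, sp=0x7d
body[0] xor  r3, r4, r6 -> r3=0x67
body[1] xor  r0, r5, r3 -> r0=0xe5
body[2] add  r1, r2, #45 -> r1=0x21
body[3] mov  r2, #0x26 -> r2=0x26
body[4] add  r1, r2, #46 -> r1=0x54
body[5] sub  r0, r2, #10 -> r0=0x1c
body[6] add  r2, r6, #10 -> r2=0x0b
epilogue: pop r2=0xf4, sp=0x7e
prologue pushed ['r2'] at ['0x7d']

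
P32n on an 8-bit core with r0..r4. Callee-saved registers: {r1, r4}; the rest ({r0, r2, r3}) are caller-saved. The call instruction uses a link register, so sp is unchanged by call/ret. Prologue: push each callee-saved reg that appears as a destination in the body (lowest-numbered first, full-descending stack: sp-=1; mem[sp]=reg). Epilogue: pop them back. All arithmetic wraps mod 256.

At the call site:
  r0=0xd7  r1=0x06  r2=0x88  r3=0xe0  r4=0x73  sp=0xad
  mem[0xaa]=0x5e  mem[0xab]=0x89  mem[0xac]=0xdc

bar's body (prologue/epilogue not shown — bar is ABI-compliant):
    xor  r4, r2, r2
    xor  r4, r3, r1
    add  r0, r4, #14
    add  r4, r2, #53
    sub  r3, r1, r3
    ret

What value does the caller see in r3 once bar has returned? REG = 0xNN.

REG = 0x26

prologue: push r4 -> mem[0xac]=0x73, sp=0xac
body[0] xor  r4, r2, r2 -> r4=0x00
body[1] xor  r4, r3, r1 -> r4=0xe6
body[2] add  r0, r4, #14 -> r0=0xf4
body[3] add  r4, r2, #53 -> r4=0xbd
body[4] sub  r3, r1, r3 -> r3=0x26
epilogue: pop r4=0x73, sp=0xad
r3 is caller-saved -> body value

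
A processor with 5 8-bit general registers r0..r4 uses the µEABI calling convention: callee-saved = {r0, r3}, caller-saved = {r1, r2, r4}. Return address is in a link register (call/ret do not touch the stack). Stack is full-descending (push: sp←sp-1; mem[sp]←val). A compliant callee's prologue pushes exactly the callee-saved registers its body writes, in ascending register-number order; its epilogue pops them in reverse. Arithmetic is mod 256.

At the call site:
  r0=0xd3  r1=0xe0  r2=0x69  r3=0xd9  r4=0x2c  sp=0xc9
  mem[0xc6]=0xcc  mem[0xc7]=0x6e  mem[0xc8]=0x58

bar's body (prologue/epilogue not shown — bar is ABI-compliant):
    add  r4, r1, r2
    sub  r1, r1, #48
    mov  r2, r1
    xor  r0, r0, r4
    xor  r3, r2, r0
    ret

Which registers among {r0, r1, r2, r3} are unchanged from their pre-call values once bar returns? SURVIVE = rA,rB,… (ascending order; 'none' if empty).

prologue: push r0 -> mem[0xc8]=0xd3, sp=0xc8
prologue: push r3 -> mem[0xc7]=0xd9, sp=0xc7
body[0] add  r4, r1, r2 -> r4=0x49
body[1] sub  r1, r1, #48 -> r1=0xb0
body[2] mov  r2, r1 -> r2=0xb0
body[3] xor  r0, r0, r4 -> r0=0x9a
body[4] xor  r3, r2, r0 -> r3=0x2a
epilogue: pop r3=0xd9, sp=0xc8
epilogue: pop r0=0xd3, sp=0xc9
r0: callee-saved, written=True
r1: caller-saved, written=True
r2: caller-saved, written=True
r3: callee-saved, written=True

SURVIVE = r0,r3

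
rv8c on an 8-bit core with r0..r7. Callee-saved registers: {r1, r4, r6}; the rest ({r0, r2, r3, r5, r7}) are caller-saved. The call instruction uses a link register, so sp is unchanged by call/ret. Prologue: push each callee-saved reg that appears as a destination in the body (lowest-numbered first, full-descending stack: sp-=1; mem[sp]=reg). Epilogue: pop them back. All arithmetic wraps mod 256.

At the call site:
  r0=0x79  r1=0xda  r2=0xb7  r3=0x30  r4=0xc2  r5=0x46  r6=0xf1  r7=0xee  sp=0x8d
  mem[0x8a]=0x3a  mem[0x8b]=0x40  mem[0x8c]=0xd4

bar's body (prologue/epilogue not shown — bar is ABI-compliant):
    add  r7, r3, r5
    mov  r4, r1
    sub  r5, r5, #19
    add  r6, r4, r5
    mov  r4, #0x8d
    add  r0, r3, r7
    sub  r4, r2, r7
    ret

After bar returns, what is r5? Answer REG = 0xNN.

REG = 0x33

prologue: push r4 → mem[0x8c]=0xc2, sp=0x8c
prologue: push r6 → mem[0x8b]=0xf1, sp=0x8b
body[0] add  r7, r3, r5 → r7=0x76
body[1] mov  r4, r1 → r4=0xda
body[2] sub  r5, r5, #19 → r5=0x33
body[3] add  r6, r4, r5 → r6=0x0d
body[4] mov  r4, #0x8d → r4=0x8d
body[5] add  r0, r3, r7 → r0=0xa6
body[6] sub  r4, r2, r7 → r4=0x41
epilogue: pop r6=0xf1, sp=0x8c
epilogue: pop r4=0xc2, sp=0x8d
r5 is caller-saved → body value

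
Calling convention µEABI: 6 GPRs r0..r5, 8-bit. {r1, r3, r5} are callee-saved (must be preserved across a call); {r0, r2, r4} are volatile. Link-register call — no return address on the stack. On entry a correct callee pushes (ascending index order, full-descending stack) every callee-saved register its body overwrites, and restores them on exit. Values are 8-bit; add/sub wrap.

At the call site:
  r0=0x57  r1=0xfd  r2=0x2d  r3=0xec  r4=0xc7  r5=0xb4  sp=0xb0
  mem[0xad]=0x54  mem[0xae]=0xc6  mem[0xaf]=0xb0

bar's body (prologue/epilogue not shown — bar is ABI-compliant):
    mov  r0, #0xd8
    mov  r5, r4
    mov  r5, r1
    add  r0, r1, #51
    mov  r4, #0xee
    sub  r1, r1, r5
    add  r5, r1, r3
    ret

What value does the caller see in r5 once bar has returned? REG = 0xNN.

REG = 0xb4

prologue: push r1 -> mem[0xaf]=0xfd, sp=0xaf
prologue: push r5 -> mem[0xae]=0xb4, sp=0xae
body[0] mov  r0, #0xd8 -> r0=0xd8
body[1] mov  r5, r4 -> r5=0xc7
body[2] mov  r5, r1 -> r5=0xfd
body[3] add  r0, r1, #51 -> r0=0x30
body[4] mov  r4, #0xee -> r4=0xee
body[5] sub  r1, r1, r5 -> r1=0x00
body[6] add  r5, r1, r3 -> r5=0xec
epilogue: pop r5=0xb4, sp=0xaf
epilogue: pop r1=0xfd, sp=0xb0
r5 is callee-saved -> restored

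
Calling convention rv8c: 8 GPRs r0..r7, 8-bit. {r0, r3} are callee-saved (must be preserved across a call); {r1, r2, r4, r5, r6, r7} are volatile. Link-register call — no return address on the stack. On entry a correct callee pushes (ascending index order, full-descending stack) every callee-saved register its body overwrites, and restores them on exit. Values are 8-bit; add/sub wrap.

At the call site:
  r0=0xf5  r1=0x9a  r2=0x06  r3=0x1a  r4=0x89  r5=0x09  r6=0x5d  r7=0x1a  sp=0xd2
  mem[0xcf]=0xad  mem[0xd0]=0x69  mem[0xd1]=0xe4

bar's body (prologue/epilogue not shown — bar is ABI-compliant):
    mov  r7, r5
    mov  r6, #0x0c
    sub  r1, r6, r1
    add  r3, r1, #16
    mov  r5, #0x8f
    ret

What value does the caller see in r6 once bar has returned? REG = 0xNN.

prologue: push r3 -> mem[0xd1]=0x1a, sp=0xd1
body[0] mov  r7, r5 -> r7=0x09
body[1] mov  r6, #0x0c -> r6=0x0c
body[2] sub  r1, r6, r1 -> r1=0x72
body[3] add  r3, r1, #16 -> r3=0x82
body[4] mov  r5, #0x8f -> r5=0x8f
epilogue: pop r3=0x1a, sp=0xd2
r6 is caller-saved -> body value

REG = 0x0c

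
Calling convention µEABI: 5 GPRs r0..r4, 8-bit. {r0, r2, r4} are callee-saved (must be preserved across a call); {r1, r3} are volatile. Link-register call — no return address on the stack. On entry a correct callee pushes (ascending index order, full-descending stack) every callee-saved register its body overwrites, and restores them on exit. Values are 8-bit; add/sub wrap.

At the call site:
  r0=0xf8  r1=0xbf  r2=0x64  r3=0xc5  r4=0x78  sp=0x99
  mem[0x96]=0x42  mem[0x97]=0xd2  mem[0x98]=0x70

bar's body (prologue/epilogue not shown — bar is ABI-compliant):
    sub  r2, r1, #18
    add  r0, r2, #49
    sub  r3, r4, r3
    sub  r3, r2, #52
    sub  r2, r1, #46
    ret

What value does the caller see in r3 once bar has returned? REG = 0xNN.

prologue: push r0 → mem[0x98]=0xf8, sp=0x98
prologue: push r2 → mem[0x97]=0x64, sp=0x97
body[0] sub  r2, r1, #18 → r2=0xad
body[1] add  r0, r2, #49 → r0=0xde
body[2] sub  r3, r4, r3 → r3=0xb3
body[3] sub  r3, r2, #52 → r3=0x79
body[4] sub  r2, r1, #46 → r2=0x91
epilogue: pop r2=0x64, sp=0x98
epilogue: pop r0=0xf8, sp=0x99
r3 is caller-saved → body value

REG = 0x79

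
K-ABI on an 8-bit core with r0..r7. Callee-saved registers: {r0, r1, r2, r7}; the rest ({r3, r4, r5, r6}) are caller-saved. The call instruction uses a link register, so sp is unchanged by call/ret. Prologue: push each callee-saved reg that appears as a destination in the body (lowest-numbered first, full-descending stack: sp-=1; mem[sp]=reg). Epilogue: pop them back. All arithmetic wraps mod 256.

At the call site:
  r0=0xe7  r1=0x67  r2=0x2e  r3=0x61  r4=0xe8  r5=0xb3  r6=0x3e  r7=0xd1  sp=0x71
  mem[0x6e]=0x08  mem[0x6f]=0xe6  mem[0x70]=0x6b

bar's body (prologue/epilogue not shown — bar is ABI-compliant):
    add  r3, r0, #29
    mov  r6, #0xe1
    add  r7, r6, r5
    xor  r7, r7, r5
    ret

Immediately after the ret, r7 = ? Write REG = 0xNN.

REG = 0xd1

prologue: push r7 → mem[0x70]=0xd1, sp=0x70
body[0] add  r3, r0, #29 → r3=0x04
body[1] mov  r6, #0xe1 → r6=0xe1
body[2] add  r7, r6, r5 → r7=0x94
body[3] xor  r7, r7, r5 → r7=0x27
epilogue: pop r7=0xd1, sp=0x71
r7 is callee-saved → restored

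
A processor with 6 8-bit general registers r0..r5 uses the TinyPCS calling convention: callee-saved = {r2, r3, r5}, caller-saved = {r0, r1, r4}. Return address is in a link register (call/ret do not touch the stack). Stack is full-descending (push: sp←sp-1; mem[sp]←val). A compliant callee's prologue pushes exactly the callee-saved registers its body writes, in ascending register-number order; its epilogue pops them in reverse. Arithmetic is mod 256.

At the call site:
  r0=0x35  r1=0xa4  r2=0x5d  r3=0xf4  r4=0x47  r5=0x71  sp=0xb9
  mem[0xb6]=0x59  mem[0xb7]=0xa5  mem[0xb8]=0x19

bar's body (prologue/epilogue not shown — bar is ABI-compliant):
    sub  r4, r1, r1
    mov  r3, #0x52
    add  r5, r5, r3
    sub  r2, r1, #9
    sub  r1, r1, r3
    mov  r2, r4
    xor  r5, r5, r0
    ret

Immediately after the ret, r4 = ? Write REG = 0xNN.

prologue: push r2 -> mem[0xb8]=0x5d, sp=0xb8
prologue: push r3 -> mem[0xb7]=0xf4, sp=0xb7
prologue: push r5 -> mem[0xb6]=0x71, sp=0xb6
body[0] sub  r4, r1, r1 -> r4=0x00
body[1] mov  r3, #0x52 -> r3=0x52
body[2] add  r5, r5, r3 -> r5=0xc3
body[3] sub  r2, r1, #9 -> r2=0x9b
body[4] sub  r1, r1, r3 -> r1=0x52
body[5] mov  r2, r4 -> r2=0x00
body[6] xor  r5, r5, r0 -> r5=0xf6
epilogue: pop r5=0x71, sp=0xb7
epilogue: pop r3=0xf4, sp=0xb8
epilogue: pop r2=0x5d, sp=0xb9
r4 is caller-saved -> body value

REG = 0x00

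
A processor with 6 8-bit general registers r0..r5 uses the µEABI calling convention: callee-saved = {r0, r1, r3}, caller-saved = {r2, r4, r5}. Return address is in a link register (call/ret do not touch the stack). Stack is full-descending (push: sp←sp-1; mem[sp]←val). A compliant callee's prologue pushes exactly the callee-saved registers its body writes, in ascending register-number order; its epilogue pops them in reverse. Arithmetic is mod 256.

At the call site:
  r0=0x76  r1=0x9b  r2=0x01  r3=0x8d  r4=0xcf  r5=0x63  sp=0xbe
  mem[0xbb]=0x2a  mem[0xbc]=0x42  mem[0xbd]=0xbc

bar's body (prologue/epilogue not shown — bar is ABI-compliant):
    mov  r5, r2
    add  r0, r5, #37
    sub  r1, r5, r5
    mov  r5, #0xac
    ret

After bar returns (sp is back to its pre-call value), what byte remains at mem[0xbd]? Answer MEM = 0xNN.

MEM = 0x76

prologue: push r0 -> mem[0xbd]=0x76, sp=0xbd
prologue: push r1 -> mem[0xbc]=0x9b, sp=0xbc
body[0] mov  r5, r2 -> r5=0x01
body[1] add  r0, r5, #37 -> r0=0x26
body[2] sub  r1, r5, r5 -> r1=0x00
body[3] mov  r5, #0xac -> r5=0xac
epilogue: pop r1=0x9b, sp=0xbd
epilogue: pop r0=0x76, sp=0xbe
prologue pushed ['r0', 'r1'] at ['0xbd', '0xbc']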